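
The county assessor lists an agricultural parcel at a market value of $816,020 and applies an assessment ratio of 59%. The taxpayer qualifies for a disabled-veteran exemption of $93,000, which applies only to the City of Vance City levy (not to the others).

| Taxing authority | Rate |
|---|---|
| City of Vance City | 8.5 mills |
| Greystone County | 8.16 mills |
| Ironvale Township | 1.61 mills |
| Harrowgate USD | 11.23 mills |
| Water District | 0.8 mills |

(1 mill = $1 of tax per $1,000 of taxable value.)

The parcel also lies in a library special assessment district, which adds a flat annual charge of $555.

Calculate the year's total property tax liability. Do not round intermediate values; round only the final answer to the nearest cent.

Assessed value = $816,020 × 0.59 = $481,451.8
City of Vance City: ($481,451.8 − $93,000) × 0.0085 = $388,451.8 × 0.0085 = $3,301.8403
Greystone County: $481,451.8 × 0.00816 = $3,928.646688
Ironvale Township: $481,451.8 × 0.00161 = $775.137398
Harrowgate USD: $481,451.8 × 0.01123 = $5,406.703714
Water District: $481,451.8 × 0.0008 = $385.16144
Levies subtotal = $13,797.48954
Total = $13,797.48954 + $555 = $14,352.48954

$14,352.49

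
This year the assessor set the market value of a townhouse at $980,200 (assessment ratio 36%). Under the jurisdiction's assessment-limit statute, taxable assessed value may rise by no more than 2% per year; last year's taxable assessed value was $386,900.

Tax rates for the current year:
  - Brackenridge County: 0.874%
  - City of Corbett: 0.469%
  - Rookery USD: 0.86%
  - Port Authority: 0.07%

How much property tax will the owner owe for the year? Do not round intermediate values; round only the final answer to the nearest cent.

$8,020.78

Uncapped assessed value = $980,200 × 0.36 = $352,872
Cap limit = $386,900 × 1.02 = $394,638
Taxable assessed value = min($352,872, $394,638) = $352,872 (cap does not bind)
Brackenridge County: $352,872 × 0.00874 = $3,084.10128
City of Corbett: $352,872 × 0.00469 = $1,654.96968
Rookery USD: $352,872 × 0.0086 = $3,034.6992
Port Authority: $352,872 × 0.0007 = $247.0104
Total = $8,020.78056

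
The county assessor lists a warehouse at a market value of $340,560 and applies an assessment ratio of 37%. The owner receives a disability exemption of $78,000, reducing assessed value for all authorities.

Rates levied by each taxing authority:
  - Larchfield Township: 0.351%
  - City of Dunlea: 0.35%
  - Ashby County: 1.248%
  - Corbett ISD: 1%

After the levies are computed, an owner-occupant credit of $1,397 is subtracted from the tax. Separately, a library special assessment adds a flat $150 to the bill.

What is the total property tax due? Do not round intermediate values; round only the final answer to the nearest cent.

Assessed value = $340,560 × 0.37 = $126,007.2
Taxable value = $126,007.2 − $78,000 = $48,007.2
Larchfield Township: $48,007.2 × 0.00351 = $168.505272
City of Dunlea: $48,007.2 × 0.0035 = $168.0252
Ashby County: $48,007.2 × 0.01248 = $599.129856
Corbett ISD: $48,007.2 × 0.01 = $480.072
Levies subtotal = $1,415.732328
After credit = $1,415.732328 − $1,397 = $18.732328
Total = $18.732328 + $150 = $168.732328

$168.73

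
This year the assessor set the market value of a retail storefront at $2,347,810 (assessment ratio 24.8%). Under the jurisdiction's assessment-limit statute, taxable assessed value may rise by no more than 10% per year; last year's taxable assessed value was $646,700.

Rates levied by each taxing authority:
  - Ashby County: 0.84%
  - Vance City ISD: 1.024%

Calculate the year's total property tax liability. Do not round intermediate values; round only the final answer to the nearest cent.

Uncapped assessed value = $2,347,810 × 0.248 = $582,256.88
Cap limit = $646,700 × 1.1 = $711,370
Taxable assessed value = min($582,256.88, $711,370) = $582,256.88 (cap does not bind)
Ashby County: $582,256.88 × 0.0084 = $4,890.957792
Vance City ISD: $582,256.88 × 0.01024 = $5,962.3104512
Total = $10,853.2682432

$10,853.27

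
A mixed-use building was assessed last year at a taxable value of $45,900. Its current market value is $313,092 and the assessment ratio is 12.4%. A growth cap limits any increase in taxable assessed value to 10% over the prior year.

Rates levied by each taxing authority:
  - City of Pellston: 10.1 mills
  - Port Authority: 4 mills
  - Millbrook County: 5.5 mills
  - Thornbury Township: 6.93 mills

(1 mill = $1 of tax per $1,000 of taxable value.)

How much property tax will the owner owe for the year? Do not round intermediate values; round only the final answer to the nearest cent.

$1,029.99

Uncapped assessed value = $313,092 × 0.124 = $38,823.408
Cap limit = $45,900 × 1.1 = $50,490
Taxable assessed value = min($38,823.408, $50,490) = $38,823.408 (cap does not bind)
City of Pellston: $38,823.408 × 0.0101 = $392.1164208
Port Authority: $38,823.408 × 0.004 = $155.293632
Millbrook County: $38,823.408 × 0.0055 = $213.528744
Thornbury Township: $38,823.408 × 0.00693 = $269.04621744
Total = $1,029.98501424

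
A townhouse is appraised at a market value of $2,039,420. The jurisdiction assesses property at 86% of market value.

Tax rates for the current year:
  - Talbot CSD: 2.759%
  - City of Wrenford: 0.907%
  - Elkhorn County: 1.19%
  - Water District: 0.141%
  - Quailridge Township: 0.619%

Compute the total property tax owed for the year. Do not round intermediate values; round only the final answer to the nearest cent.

Assessed value = $2,039,420 × 0.86 = $1,753,901.2
Talbot CSD: $1,753,901.2 × 0.02759 = $48,390.134108
City of Wrenford: $1,753,901.2 × 0.00907 = $15,907.883884
Elkhorn County: $1,753,901.2 × 0.0119 = $20,871.42428
Water District: $1,753,901.2 × 0.00141 = $2,473.000692
Quailridge Township: $1,753,901.2 × 0.00619 = $10,856.648428
Total = $48,390.134108 + $15,907.883884 + $20,871.42428 + $2,473.000692 + $10,856.648428 = $98,499.091392

$98,499.09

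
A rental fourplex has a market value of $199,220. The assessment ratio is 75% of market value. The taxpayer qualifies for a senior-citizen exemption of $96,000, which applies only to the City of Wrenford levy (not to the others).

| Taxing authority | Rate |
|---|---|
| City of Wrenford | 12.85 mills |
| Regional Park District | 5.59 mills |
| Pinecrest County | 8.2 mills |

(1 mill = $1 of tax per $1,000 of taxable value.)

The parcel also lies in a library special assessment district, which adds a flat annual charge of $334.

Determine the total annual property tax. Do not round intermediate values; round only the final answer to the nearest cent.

$3,080.82

Assessed value = $199,220 × 0.75 = $149,415
City of Wrenford: ($149,415 − $96,000) × 0.01285 = $53,415 × 0.01285 = $686.38275
Regional Park District: $149,415 × 0.00559 = $835.22985
Pinecrest County: $149,415 × 0.0082 = $1,225.203
Levies subtotal = $2,746.8156
Total = $2,746.8156 + $334 = $3,080.8156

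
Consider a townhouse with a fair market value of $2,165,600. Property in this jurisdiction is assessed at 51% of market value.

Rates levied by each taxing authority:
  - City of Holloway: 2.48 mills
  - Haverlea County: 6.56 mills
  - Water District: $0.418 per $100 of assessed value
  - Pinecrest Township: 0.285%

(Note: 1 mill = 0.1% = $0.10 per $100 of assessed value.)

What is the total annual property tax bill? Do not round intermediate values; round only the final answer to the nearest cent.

Assessed value = $2,165,600 × 0.51 = $1,104,456
City of Holloway: $1,104,456 × 0.00248 = $2,739.05088
Haverlea County: $1,104,456 × 0.00656 = $7,245.23136
Water District: $1,104,456 × 0.00418 = $4,616.62608
Pinecrest Township: $1,104,456 × 0.00285 = $3,147.6996
Total = $17,748.60792

$17,748.61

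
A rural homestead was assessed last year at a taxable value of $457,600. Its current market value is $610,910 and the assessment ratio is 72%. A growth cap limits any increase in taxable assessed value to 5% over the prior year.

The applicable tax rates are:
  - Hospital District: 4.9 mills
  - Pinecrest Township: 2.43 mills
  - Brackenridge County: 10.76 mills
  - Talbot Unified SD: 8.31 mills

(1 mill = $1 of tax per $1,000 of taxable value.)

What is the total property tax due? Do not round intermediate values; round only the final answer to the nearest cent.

Uncapped assessed value = $610,910 × 0.72 = $439,855.2
Cap limit = $457,600 × 1.05 = $480,480
Taxable assessed value = min($439,855.2, $480,480) = $439,855.2 (cap does not bind)
Hospital District: $439,855.2 × 0.0049 = $2,155.29048
Pinecrest Township: $439,855.2 × 0.00243 = $1,068.848136
Brackenridge County: $439,855.2 × 0.01076 = $4,732.841952
Talbot Unified SD: $439,855.2 × 0.00831 = $3,655.196712
Total = $11,612.17728

$11,612.18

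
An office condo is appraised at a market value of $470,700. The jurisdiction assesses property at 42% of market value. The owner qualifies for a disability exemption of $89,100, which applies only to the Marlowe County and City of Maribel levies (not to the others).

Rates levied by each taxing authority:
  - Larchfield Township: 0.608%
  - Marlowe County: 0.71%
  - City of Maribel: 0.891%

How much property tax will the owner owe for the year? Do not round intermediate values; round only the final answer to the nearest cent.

Assessed value = $470,700 × 0.42 = $197,694
Larchfield Township: $197,694 × 0.00608 = $1,201.97952
Marlowe County: ($197,694 − $89,100) × 0.0071 = $108,594 × 0.0071 = $771.0174
City of Maribel: ($197,694 − $89,100) × 0.00891 = $108,594 × 0.00891 = $967.57254
Total = $2,940.56946

$2,940.57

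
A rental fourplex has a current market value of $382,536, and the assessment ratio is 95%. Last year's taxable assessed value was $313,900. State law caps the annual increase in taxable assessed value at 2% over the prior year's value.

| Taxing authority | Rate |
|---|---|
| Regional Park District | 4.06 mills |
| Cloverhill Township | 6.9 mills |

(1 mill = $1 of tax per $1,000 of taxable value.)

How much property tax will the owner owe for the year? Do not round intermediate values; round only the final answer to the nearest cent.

$3,509.15

Uncapped assessed value = $382,536 × 0.95 = $363,409.2
Cap limit = $313,900 × 1.02 = $320,178
Taxable assessed value = min($363,409.2, $320,178) = $320,178 (cap binds)
Regional Park District: $320,178 × 0.00406 = $1,299.92268
Cloverhill Township: $320,178 × 0.0069 = $2,209.2282
Total = $3,509.15088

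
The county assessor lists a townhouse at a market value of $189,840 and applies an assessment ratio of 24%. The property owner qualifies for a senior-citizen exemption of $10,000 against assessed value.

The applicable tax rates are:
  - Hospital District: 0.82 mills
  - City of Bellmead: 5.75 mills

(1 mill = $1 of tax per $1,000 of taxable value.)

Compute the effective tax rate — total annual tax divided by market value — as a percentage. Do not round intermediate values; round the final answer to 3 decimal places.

Assessed value = $189,840 × 0.24 = $45,561.6
Taxable value = $45,561.6 − $10,000 = $35,561.6
Hospital District: $35,561.6 × 0.00082 = $29.160512
City of Bellmead: $35,561.6 × 0.00575 = $204.4792
Total tax = $233.639712
Effective rate = $233.639712 ÷ $189,840 = 0.123% of market value

0.123%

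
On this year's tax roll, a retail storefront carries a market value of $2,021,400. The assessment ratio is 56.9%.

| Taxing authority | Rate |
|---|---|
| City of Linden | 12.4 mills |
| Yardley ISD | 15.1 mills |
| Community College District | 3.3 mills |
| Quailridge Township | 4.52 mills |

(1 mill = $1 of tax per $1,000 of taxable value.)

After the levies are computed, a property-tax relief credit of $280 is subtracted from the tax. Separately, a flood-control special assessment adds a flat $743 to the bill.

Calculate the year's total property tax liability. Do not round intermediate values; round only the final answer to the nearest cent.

Assessed value = $2,021,400 × 0.569 = $1,150,176.6
City of Linden: $1,150,176.6 × 0.0124 = $14,262.18984
Yardley ISD: $1,150,176.6 × 0.0151 = $17,367.66666
Community College District: $1,150,176.6 × 0.0033 = $3,795.58278
Quailridge Township: $1,150,176.6 × 0.00452 = $5,198.798232
Levies subtotal = $40,624.237512
After credit = $40,624.237512 − $280 = $40,344.237512
Total = $40,344.237512 + $743 = $41,087.237512

$41,087.24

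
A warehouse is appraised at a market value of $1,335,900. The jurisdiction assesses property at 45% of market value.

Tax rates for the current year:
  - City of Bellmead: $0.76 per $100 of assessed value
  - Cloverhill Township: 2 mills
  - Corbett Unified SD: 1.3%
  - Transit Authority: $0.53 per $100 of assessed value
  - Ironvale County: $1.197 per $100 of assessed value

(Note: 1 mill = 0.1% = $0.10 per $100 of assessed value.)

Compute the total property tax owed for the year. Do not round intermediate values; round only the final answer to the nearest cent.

$23,968.05

Assessed value = $1,335,900 × 0.45 = $601,155
City of Bellmead: $601,155 × 0.0076 = $4,568.778
Cloverhill Township: $601,155 × 0.002 = $1,202.31
Corbett Unified SD: $601,155 × 0.013 = $7,815.015
Transit Authority: $601,155 × 0.0053 = $3,186.1215
Ironvale County: $601,155 × 0.01197 = $7,195.82535
Total = $23,968.04985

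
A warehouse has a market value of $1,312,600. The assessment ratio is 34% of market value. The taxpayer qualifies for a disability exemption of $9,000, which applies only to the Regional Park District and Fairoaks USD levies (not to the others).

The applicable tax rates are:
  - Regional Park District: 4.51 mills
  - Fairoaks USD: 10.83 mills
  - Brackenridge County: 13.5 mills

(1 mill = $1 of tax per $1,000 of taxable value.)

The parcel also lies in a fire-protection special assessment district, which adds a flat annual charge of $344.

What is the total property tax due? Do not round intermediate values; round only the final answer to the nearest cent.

$13,076.77

Assessed value = $1,312,600 × 0.34 = $446,284
Regional Park District: ($446,284 − $9,000) × 0.00451 = $437,284 × 0.00451 = $1,972.15084
Fairoaks USD: ($446,284 − $9,000) × 0.01083 = $437,284 × 0.01083 = $4,735.78572
Brackenridge County: $446,284 × 0.0135 = $6,024.834
Levies subtotal = $12,732.77056
Total = $12,732.77056 + $344 = $13,076.77056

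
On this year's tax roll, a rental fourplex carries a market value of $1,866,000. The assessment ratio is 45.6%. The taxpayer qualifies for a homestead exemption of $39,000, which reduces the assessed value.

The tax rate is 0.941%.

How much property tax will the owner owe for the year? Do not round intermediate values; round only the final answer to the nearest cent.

$7,639.94

Assessed value = $1,866,000 × 0.456 = $850,896
Taxable value = $850,896 − $39,000 = $811,896
Tax = $811,896 × 0.00941 = $7,639.94136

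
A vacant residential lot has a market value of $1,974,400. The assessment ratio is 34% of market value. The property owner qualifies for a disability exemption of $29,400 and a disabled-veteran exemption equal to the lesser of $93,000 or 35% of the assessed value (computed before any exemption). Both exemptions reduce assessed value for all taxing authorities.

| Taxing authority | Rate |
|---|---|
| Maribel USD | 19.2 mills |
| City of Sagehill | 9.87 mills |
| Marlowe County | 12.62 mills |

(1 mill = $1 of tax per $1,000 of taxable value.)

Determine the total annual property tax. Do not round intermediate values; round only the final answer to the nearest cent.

Assessed value = $1,974,400 × 0.34 = $671,296
Disabled-veteran exemption = min($93,000, 35% × $671,296) = min($93,000, $234,953.6) = $93,000 (dollar cap binds)
Taxable value = $671,296 − $29,400 − $93,000 = $548,896
Maribel USD: $548,896 × 0.0192 = $10,538.8032
City of Sagehill: $548,896 × 0.00987 = $5,417.60352
Marlowe County: $548,896 × 0.01262 = $6,927.06752
Total = $22,883.47424

$22,883.47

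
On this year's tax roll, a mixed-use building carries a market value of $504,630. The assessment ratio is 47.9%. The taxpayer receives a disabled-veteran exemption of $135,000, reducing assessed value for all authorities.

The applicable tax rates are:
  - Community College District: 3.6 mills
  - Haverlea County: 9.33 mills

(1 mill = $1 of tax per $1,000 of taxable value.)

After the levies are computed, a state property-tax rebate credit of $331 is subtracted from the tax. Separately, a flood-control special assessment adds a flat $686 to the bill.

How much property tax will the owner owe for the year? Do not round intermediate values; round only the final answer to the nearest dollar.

$1,735

Assessed value = $504,630 × 0.479 = $241,717.77
Taxable value = $241,717.77 − $135,000 = $106,717.77
Community College District: $106,717.77 × 0.0036 = $384.183972
Haverlea County: $106,717.77 × 0.00933 = $995.6767941
Levies subtotal = $1,379.8607661
After credit = $1,379.8607661 − $331 = $1,048.8607661
Total = $1,048.8607661 + $686 = $1,734.8607661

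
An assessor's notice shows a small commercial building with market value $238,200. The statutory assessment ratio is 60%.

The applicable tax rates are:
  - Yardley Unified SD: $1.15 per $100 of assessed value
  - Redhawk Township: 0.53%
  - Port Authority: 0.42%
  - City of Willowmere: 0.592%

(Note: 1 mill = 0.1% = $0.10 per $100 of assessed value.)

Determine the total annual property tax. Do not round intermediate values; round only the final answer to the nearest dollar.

$3,847

Assessed value = $238,200 × 0.6 = $142,920
Yardley Unified SD: $142,920 × 0.0115 = $1,643.58
Redhawk Township: $142,920 × 0.0053 = $757.476
Port Authority: $142,920 × 0.0042 = $600.264
City of Willowmere: $142,920 × 0.00592 = $846.0864
Total = $3,847.4064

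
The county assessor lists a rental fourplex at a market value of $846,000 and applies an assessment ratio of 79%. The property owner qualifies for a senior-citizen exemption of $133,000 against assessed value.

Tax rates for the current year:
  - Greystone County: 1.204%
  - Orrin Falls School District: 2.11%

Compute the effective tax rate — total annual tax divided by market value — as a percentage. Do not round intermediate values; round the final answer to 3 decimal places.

Assessed value = $846,000 × 0.79 = $668,340
Taxable value = $668,340 − $133,000 = $535,340
Greystone County: $535,340 × 0.01204 = $6,445.4936
Orrin Falls School District: $535,340 × 0.0211 = $11,295.674
Total tax = $17,741.1676
Effective rate = $17,741.1676 ÷ $846,000 = 2.097% of market value

2.097%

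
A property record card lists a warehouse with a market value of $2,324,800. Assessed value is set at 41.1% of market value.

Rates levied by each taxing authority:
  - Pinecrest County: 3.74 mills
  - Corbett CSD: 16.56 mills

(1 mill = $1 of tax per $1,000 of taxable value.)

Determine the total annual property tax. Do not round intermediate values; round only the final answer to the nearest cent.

$19,396.50

Assessed value = $2,324,800 × 0.411 = $955,492.8
Pinecrest County: $955,492.8 × 0.00374 = $3,573.543072
Corbett CSD: $955,492.8 × 0.01656 = $15,822.960768
Total = $3,573.543072 + $15,822.960768 = $19,396.50384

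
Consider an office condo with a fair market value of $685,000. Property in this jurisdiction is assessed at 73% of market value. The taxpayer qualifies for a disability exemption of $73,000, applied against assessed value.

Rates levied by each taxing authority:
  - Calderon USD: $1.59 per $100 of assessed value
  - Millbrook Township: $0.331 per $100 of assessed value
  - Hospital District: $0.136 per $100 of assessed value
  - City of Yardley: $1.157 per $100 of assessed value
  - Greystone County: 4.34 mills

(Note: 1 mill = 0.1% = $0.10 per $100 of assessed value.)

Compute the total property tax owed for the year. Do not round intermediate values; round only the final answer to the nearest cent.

$15,578.78

Assessed value = $685,000 × 0.73 = $500,050
Taxable value = $500,050 − $73,000 = $427,050
Calderon USD: $427,050 × 0.0159 = $6,790.095
Millbrook Township: $427,050 × 0.00331 = $1,413.5355
Hospital District: $427,050 × 0.00136 = $580.788
City of Yardley: $427,050 × 0.01157 = $4,940.9685
Greystone County: $427,050 × 0.00434 = $1,853.397
Total = $15,578.784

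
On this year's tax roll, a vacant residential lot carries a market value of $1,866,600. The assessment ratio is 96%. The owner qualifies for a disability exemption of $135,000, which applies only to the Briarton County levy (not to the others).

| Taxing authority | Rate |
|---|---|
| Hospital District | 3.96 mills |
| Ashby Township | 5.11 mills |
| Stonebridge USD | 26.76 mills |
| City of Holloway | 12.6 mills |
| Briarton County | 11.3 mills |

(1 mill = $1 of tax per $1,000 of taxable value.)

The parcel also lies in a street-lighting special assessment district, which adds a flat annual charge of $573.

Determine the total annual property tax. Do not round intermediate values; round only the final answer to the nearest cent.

Assessed value = $1,866,600 × 0.96 = $1,791,936
Hospital District: $1,791,936 × 0.00396 = $7,096.06656
Ashby Township: $1,791,936 × 0.00511 = $9,156.79296
Stonebridge USD: $1,791,936 × 0.02676 = $47,952.20736
City of Holloway: $1,791,936 × 0.0126 = $22,578.3936
Briarton County: ($1,791,936 − $135,000) × 0.0113 = $1,656,936 × 0.0113 = $18,723.3768
Levies subtotal = $105,506.83728
Total = $105,506.83728 + $573 = $106,079.83728

$106,079.84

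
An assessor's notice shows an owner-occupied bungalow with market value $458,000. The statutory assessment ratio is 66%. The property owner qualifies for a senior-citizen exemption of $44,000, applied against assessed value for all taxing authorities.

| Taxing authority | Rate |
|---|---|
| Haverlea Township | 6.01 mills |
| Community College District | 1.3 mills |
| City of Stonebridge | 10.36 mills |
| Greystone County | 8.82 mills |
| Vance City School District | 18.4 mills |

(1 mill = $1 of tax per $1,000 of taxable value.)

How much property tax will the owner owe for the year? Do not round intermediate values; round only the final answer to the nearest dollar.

$11,594

Assessed value = $458,000 × 0.66 = $302,280
Taxable value = $302,280 − $44,000 = $258,280
Haverlea Township: $258,280 × 0.00601 = $1,552.2628
Community College District: $258,280 × 0.0013 = $335.764
City of Stonebridge: $258,280 × 0.01036 = $2,675.7808
Greystone County: $258,280 × 0.00882 = $2,278.0296
Vance City School District: $258,280 × 0.0184 = $4,752.352
Total = $1,552.2628 + $335.764 + $2,675.7808 + $2,278.0296 + $4,752.352 = $11,594.1892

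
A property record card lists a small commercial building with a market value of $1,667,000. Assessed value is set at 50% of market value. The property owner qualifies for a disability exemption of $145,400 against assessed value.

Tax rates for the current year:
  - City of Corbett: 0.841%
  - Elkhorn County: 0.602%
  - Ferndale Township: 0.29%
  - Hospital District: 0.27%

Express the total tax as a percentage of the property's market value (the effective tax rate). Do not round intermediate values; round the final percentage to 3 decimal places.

Assessed value = $1,667,000 × 0.5 = $833,500
Taxable value = $833,500 − $145,400 = $688,100
City of Corbett: $688,100 × 0.00841 = $5,786.921
Elkhorn County: $688,100 × 0.00602 = $4,142.362
Ferndale Township: $688,100 × 0.0029 = $1,995.49
Hospital District: $688,100 × 0.0027 = $1,857.87
Total tax = $13,782.643
Effective rate = $13,782.643 ÷ $1,667,000 = 0.827% of market value

0.827%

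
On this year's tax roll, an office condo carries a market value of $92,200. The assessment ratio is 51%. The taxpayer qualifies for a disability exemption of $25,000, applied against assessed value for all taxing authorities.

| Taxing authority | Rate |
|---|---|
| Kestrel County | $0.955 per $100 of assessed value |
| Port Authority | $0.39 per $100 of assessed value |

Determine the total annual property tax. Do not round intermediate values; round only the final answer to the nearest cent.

Assessed value = $92,200 × 0.51 = $47,022
Taxable value = $47,022 − $25,000 = $22,022
Kestrel County: $22,022 × 0.00955 = $210.3101
Port Authority: $22,022 × 0.0039 = $85.8858
Total = $210.3101 + $85.8858 = $296.1959

$296.20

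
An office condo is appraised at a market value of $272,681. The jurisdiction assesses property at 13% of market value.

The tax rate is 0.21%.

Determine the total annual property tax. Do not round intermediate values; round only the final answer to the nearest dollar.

Assessed value = $272,681 × 0.13 = $35,448.53
Tax = $35,448.53 × 0.0021 = $74.441913

$74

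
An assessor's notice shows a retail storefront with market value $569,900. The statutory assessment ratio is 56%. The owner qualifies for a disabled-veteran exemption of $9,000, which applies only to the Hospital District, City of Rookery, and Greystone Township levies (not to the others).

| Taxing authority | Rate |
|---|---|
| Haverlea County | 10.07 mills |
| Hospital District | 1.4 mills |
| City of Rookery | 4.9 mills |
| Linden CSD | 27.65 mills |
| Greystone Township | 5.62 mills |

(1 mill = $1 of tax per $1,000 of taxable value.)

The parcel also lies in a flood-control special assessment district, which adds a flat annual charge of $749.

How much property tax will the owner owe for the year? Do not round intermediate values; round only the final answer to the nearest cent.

$16,484.03

Assessed value = $569,900 × 0.56 = $319,144
Haverlea County: $319,144 × 0.01007 = $3,213.78008
Hospital District: ($319,144 − $9,000) × 0.0014 = $310,144 × 0.0014 = $434.2016
City of Rookery: ($319,144 − $9,000) × 0.0049 = $310,144 × 0.0049 = $1,519.7056
Linden CSD: $319,144 × 0.02765 = $8,824.3316
Greystone Township: ($319,144 − $9,000) × 0.00562 = $310,144 × 0.00562 = $1,743.00928
Levies subtotal = $15,735.02816
Total = $15,735.02816 + $749 = $16,484.02816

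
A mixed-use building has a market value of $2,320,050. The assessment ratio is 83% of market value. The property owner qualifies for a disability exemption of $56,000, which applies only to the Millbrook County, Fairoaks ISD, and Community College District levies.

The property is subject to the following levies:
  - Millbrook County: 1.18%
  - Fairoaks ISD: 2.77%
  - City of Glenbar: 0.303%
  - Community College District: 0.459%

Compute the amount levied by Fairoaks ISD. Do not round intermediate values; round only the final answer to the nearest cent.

Assessed value = $2,320,050 × 0.83 = $1,925,641.5
Fairoaks ISD taxable value = $1,925,641.5 − $56,000 = $1,869,641.5
Fairoaks ISD levy = $1,869,641.5 × 0.0277 = $51,789.06955

$51,789.07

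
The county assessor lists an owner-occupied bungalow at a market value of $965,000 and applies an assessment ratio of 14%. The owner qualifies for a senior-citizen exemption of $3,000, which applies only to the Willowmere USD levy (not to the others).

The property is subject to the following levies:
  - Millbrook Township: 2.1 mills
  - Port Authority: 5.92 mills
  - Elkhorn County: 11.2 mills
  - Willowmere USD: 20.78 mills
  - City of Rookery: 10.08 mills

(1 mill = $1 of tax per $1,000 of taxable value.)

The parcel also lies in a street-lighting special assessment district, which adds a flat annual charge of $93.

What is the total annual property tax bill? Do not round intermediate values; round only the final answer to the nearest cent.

$6,796.47

Assessed value = $965,000 × 0.14 = $135,100
Millbrook Township: $135,100 × 0.0021 = $283.71
Port Authority: $135,100 × 0.00592 = $799.792
Elkhorn County: $135,100 × 0.0112 = $1,513.12
Willowmere USD: ($135,100 − $3,000) × 0.02078 = $132,100 × 0.02078 = $2,745.038
City of Rookery: $135,100 × 0.01008 = $1,361.808
Levies subtotal = $6,703.468
Total = $6,703.468 + $93 = $6,796.468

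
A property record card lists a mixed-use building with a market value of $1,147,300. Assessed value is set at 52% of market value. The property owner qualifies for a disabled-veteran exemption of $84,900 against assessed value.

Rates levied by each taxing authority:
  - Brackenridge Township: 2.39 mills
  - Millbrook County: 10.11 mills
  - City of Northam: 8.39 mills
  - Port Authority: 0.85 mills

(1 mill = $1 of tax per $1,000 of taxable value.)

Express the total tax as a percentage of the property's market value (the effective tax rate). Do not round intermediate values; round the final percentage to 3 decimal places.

Assessed value = $1,147,300 × 0.52 = $596,596
Taxable value = $596,596 − $84,900 = $511,696
Brackenridge Township: $511,696 × 0.00239 = $1,222.95344
Millbrook County: $511,696 × 0.01011 = $5,173.24656
City of Northam: $511,696 × 0.00839 = $4,293.12944
Port Authority: $511,696 × 0.00085 = $434.9416
Total tax = $11,124.27104
Effective rate = $11,124.27104 ÷ $1,147,300 = 0.970% of market value

0.970%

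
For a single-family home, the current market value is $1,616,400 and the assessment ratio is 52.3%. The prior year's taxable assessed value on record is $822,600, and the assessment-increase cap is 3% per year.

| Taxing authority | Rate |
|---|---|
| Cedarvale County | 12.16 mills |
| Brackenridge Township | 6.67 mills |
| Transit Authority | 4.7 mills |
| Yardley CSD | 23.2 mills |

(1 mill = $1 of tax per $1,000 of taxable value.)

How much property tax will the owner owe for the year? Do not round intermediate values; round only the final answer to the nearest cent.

Uncapped assessed value = $1,616,400 × 0.523 = $845,377.2
Cap limit = $822,600 × 1.03 = $847,278
Taxable assessed value = min($845,377.2, $847,278) = $845,377.2 (cap does not bind)
Cedarvale County: $845,377.2 × 0.01216 = $10,279.786752
Brackenridge Township: $845,377.2 × 0.00667 = $5,638.665924
Transit Authority: $845,377.2 × 0.0047 = $3,973.27284
Yardley CSD: $845,377.2 × 0.0232 = $19,612.75104
Total = $39,504.476556

$39,504.48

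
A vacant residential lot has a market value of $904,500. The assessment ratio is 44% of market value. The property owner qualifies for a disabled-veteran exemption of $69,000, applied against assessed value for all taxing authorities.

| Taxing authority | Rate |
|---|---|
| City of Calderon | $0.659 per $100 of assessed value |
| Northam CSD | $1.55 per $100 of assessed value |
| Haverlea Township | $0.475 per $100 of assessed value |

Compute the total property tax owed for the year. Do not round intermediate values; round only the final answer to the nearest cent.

$8,829.82

Assessed value = $904,500 × 0.44 = $397,980
Taxable value = $397,980 − $69,000 = $328,980
City of Calderon: $328,980 × 0.00659 = $2,167.9782
Northam CSD: $328,980 × 0.0155 = $5,099.19
Haverlea Township: $328,980 × 0.00475 = $1,562.655
Total = $2,167.9782 + $5,099.19 + $1,562.655 = $8,829.8232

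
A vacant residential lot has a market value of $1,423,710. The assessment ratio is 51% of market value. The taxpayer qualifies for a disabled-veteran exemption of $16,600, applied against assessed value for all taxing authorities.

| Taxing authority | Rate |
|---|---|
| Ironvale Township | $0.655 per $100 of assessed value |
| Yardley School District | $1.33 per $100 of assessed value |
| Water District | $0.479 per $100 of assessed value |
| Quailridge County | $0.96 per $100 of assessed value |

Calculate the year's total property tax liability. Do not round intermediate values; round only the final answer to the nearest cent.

$24,293.01

Assessed value = $1,423,710 × 0.51 = $726,092.1
Taxable value = $726,092.1 − $16,600 = $709,492.1
Ironvale Township: $709,492.1 × 0.00655 = $4,647.173255
Yardley School District: $709,492.1 × 0.0133 = $9,436.24493
Water District: $709,492.1 × 0.00479 = $3,398.467159
Quailridge County: $709,492.1 × 0.0096 = $6,811.12416
Total = $4,647.173255 + $9,436.24493 + $3,398.467159 + $6,811.12416 = $24,293.009504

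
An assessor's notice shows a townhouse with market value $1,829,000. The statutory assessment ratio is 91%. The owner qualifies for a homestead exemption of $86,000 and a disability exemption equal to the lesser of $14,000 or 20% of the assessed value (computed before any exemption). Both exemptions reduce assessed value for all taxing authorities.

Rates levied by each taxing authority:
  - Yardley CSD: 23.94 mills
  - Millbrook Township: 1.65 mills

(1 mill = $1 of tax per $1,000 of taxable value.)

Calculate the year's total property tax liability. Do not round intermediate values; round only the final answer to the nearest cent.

Assessed value = $1,829,000 × 0.91 = $1,664,390
Disability exemption = min($14,000, 20% × $1,664,390) = min($14,000, $332,878) = $14,000 (dollar cap binds)
Taxable value = $1,664,390 − $86,000 − $14,000 = $1,564,390
Yardley CSD: $1,564,390 × 0.02394 = $37,451.4966
Millbrook Township: $1,564,390 × 0.00165 = $2,581.2435
Total = $40,032.7401

$40,032.74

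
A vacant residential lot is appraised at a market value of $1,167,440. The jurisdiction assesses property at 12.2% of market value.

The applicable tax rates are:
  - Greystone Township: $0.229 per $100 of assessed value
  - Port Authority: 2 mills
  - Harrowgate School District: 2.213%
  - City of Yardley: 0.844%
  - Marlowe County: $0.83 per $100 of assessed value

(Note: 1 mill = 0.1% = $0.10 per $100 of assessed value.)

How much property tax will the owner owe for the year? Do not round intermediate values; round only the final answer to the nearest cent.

$6,147.18

Assessed value = $1,167,440 × 0.122 = $142,427.68
Greystone Township: $142,427.68 × 0.00229 = $326.1593872
Port Authority: $142,427.68 × 0.002 = $284.85536
Harrowgate School District: $142,427.68 × 0.02213 = $3,151.9245584
City of Yardley: $142,427.68 × 0.00844 = $1,202.0896192
Marlowe County: $142,427.68 × 0.0083 = $1,182.149744
Total = $6,147.1786688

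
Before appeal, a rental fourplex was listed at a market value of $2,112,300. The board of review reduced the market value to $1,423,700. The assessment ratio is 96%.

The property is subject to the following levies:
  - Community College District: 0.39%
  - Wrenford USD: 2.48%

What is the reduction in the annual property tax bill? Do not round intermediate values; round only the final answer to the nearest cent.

$18,972.31

Old assessed value = $2,112,300 × 0.96 = $2,027,808
New assessed value = $1,423,700 × 0.96 = $1,366,752
Combined rate = 0.0039 + 0.0248 = 0.0287
Old tax = $2,027,808 × 0.0287 = $58,198.0896
New tax = $1,366,752 × 0.0287 = $39,225.7824
Reduction = $58,198.0896 − $39,225.7824 = $18,972.3072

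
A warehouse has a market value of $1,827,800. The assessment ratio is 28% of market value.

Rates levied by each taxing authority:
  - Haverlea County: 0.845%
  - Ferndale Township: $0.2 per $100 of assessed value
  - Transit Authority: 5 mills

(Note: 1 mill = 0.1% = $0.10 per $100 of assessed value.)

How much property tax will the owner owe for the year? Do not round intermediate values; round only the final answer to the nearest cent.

Assessed value = $1,827,800 × 0.28 = $511,784
Haverlea County: $511,784 × 0.00845 = $4,324.5748
Ferndale Township: $511,784 × 0.002 = $1,023.568
Transit Authority: $511,784 × 0.005 = $2,558.92
Total = $7,907.0628

$7,907.06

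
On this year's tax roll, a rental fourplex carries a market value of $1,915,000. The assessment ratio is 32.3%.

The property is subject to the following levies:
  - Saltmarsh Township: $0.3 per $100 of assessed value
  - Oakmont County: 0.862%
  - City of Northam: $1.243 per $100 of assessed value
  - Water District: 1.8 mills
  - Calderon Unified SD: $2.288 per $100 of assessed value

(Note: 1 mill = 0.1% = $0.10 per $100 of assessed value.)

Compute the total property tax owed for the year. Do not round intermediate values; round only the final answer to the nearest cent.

$30,141.70

Assessed value = $1,915,000 × 0.323 = $618,545
Saltmarsh Township: $618,545 × 0.003 = $1,855.635
Oakmont County: $618,545 × 0.00862 = $5,331.8579
City of Northam: $618,545 × 0.01243 = $7,688.51435
Water District: $618,545 × 0.0018 = $1,113.381
Calderon Unified SD: $618,545 × 0.02288 = $14,152.3096
Total = $30,141.69785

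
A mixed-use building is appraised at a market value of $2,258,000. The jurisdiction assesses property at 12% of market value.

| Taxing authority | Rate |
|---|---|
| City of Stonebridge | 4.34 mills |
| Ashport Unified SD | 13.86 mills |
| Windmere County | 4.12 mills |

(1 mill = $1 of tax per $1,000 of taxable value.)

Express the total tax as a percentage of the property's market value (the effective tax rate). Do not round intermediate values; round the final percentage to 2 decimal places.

Assessed value = $2,258,000 × 0.12 = $270,960
City of Stonebridge: $270,960 × 0.00434 = $1,175.9664
Ashport Unified SD: $270,960 × 0.01386 = $3,755.5056
Windmere County: $270,960 × 0.00412 = $1,116.3552
Total tax = $6,047.8272
Effective rate = $6,047.8272 ÷ $2,258,000 = 0.27% of market value

0.27%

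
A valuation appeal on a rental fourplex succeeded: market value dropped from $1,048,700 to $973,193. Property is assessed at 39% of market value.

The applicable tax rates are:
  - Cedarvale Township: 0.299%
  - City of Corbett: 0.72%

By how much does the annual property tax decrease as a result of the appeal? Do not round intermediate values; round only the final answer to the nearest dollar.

Old assessed value = $1,048,700 × 0.39 = $408,993
New assessed value = $973,193 × 0.39 = $379,545.27
Combined rate = 0.00299 + 0.0072 = 0.01019
Old tax = $408,993 × 0.01019 = $4,167.63867
New tax = $379,545.27 × 0.01019 = $3,867.5663013
Reduction = $4,167.63867 − $3,867.5663013 = $300.0723687

$300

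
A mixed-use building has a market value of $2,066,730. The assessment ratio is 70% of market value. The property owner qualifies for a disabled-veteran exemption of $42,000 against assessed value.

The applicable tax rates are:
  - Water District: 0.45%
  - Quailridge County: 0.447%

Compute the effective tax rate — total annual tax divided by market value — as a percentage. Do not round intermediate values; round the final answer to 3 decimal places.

0.610%

Assessed value = $2,066,730 × 0.7 = $1,446,711
Taxable value = $1,446,711 − $42,000 = $1,404,711
Water District: $1,404,711 × 0.0045 = $6,321.1995
Quailridge County: $1,404,711 × 0.00447 = $6,279.05817
Total tax = $12,600.25767
Effective rate = $12,600.25767 ÷ $2,066,730 = 0.610% of market value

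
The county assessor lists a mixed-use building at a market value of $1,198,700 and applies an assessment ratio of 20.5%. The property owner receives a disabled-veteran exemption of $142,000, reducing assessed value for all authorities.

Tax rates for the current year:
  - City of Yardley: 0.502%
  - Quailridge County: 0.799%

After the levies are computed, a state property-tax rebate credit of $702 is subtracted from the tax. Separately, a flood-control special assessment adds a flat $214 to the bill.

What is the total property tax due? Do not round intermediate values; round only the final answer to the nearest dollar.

Assessed value = $1,198,700 × 0.205 = $245,733.5
Taxable value = $245,733.5 − $142,000 = $103,733.5
City of Yardley: $103,733.5 × 0.00502 = $520.74217
Quailridge County: $103,733.5 × 0.00799 = $828.830665
Levies subtotal = $1,349.572835
After credit = $1,349.572835 − $702 = $647.572835
Total = $647.572835 + $214 = $861.572835

$862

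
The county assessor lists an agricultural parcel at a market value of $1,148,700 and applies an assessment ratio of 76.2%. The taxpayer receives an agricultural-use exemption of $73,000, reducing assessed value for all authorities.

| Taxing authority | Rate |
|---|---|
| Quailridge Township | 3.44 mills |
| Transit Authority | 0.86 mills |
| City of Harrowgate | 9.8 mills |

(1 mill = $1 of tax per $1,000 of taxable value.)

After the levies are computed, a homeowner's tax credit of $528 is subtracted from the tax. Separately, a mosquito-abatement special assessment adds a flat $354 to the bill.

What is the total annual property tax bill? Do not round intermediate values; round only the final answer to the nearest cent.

Assessed value = $1,148,700 × 0.762 = $875,309.4
Taxable value = $875,309.4 − $73,000 = $802,309.4
Quailridge Township: $802,309.4 × 0.00344 = $2,759.944336
Transit Authority: $802,309.4 × 0.00086 = $689.986084
City of Harrowgate: $802,309.4 × 0.0098 = $7,862.63212
Levies subtotal = $11,312.56254
After credit = $11,312.56254 − $528 = $10,784.56254
Total = $10,784.56254 + $354 = $11,138.56254

$11,138.56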